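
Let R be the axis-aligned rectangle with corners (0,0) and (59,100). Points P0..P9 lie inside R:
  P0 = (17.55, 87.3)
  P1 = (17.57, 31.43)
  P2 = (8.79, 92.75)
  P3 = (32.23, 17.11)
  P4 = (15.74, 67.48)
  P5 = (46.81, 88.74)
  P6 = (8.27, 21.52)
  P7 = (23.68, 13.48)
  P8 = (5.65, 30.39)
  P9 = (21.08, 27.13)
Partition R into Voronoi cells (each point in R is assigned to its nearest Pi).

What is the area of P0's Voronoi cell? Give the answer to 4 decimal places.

1. box [0,59]×[0,100]: [(0, 0) (59, 0) (59, 100) (0, 100)]
2. ⊥bis P0·P1 via (17.56,59.365): [(0, 59.3587) (59, 59.3798) (59, 100) (0, 100)]  |A|=2397.2128
3. ⊥bis P0·P2 via (13.17,90.025): [(0, 68.8563) (0, 59.3587) (59, 59.3798) (59, 100) (19.3759, 100)]  |A|=2095.4945
4. ⊥bis P0·P3 via (24.89,52.205): [(0, 68.8563) (0, 59.3587) (59, 59.3798) (59, 100) (19.3759, 100)]  |A|=2095.4945
5. ⊥bis P0·P4 via (16.645,77.39): [(5.9186, 78.3696) (59, 73.5221) (59, 100) (19.3759, 100)]  |A|=1131.2863
6. ⊥bis P0·P5 via (32.18,88.02): [(5.9186, 78.3696) (32.7756, 75.9169) (31.5904, 100) (19.3759, 100)]  |A|=454.0492
7. ⊥bis P0·P6 via (12.91,54.41): [(5.9186, 78.3696) (32.7756, 75.9169) (31.5904, 100) (19.3759, 100)]  |A|=454.0492
8. ⊥bis P0·P7 via (20.615,50.39): [(5.9186, 78.3696) (32.7756, 75.9169) (31.5904, 100) (19.3759, 100)]  |A|=454.0492
9. ⊥bis P0·P8 via (11.6,58.845): [(5.9186, 78.3696) (32.7756, 75.9169) (31.5904, 100) (19.3759, 100)]  |A|=454.0492
10. ⊥bis P0·P9 via (19.315,57.215): [(5.9186, 78.3696) (32.7756, 75.9169) (31.5904, 100) (19.3759, 100)]  |A|=454.0492
11. canonical 4-gon: [(5.9186, 78.3696) (32.7756, 75.9169) (31.5904, 100) (19.3759, 100)]
12. shoelace: 454.0492

Area of P0's cell: 454.0492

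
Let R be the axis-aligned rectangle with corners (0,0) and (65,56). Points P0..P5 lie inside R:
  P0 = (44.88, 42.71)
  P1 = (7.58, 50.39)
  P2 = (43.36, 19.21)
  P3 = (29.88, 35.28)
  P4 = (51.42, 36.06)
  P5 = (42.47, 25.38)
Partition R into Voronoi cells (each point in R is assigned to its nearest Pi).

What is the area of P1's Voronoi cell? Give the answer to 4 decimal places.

1. box [0,65]×[0,56]: [(0, 0) (65, 0) (65, 56) (0, 56)]
2. ⊥bis P1·P0 via (26.23,46.55): [(0, 0) (16.6454, 0) (28.1757, 56) (0, 56)]  |A|=1254.993
3. ⊥bis P1·P2 via (25.47,34.8): [(0, 5.5724) (23.2974, 32.3068) (28.1757, 56) (0, 56)]  |A|=921.2012
4. ⊥bis P1·P3 via (18.73,42.835): [(0, 15.1924) (27.6503, 56) (0, 56)]  |A|=564.171
5. ⊥bis P1·P4 via (29.5,43.225): [(0, 15.1924) (27.6503, 56) (0, 56)]  |A|=564.171
6. ⊥bis P1·P5 via (25.025,37.885): [(0, 15.1924) (27.6503, 56) (0, 56)]  |A|=564.171
7. canonical 3-gon: [(0, 15.1924) (27.6503, 56) (0, 56)]
8. shoelace: 564.171

Area of P1's cell: 564.1710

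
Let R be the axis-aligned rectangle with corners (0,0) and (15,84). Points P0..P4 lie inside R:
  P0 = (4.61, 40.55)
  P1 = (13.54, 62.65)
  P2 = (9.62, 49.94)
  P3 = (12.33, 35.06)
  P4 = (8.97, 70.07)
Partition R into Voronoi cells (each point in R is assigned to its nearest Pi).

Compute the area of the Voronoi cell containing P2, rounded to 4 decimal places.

Area of P2's cell: 184.3018

1. box [0,15]×[0,84]: [(0, 0) (15, 0) (15, 84) (0, 84)]
2. ⊥bis P2·P0 via (7.115,45.245): [(0, 49.0412) (15, 41.038) (15, 84) (0, 84)]  |A|=584.4062
3. ⊥bis P2·P1 via (11.58,56.295): [(0, 59.8665) (0, 49.0412) (15, 41.038) (15, 55.2402)]  |A|=187.7064
4. ⊥bis P2·P3 via (10.975,42.5): [(0, 59.8665) (0, 49.0412) (11.9329, 42.6744) (15, 43.233) (15, 55.2402)]  |A|=184.3402
5. ⊥bis P2·P4 via (9.295,60.005): [(0.4744, 59.7202) (0, 59.7049) (0, 49.0412) (11.9329, 42.6744) (15, 43.233) (15, 55.2402)]  |A|=184.3018
6. canonical 6-gon: [(0.4744, 59.7202) (0, 59.7049) (0, 49.0412) (11.9329, 42.6744) (15, 43.233) (15, 55.2402)]
7. shoelace: 184.3018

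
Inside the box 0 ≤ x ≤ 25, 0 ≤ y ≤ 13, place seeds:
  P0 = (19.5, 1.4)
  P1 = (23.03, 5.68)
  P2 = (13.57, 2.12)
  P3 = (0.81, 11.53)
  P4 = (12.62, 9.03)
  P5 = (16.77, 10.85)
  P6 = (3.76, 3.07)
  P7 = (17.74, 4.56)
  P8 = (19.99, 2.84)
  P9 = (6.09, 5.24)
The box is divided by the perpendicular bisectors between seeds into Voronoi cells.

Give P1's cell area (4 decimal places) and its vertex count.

Area of P1's cell: 40.2300 (5 vertices)

1. box [0,25]×[0,13]: [(0, 0) (25, 0) (25, 13) (0, 13)]
2. ⊥bis P1·P0 via (21.265,3.54): [(25, 0.4595) (25, 13) (9.7951, 13)]  |A|=95.3386
3. ⊥bis P1·P2 via (18.3,3.9): [(17.162, 6.924) (25, 0.4595) (25, 13) (14.8755, 13)]  |A|=79.9045
4. ⊥bis P1·P3 via (11.92,8.605): [(17.162, 6.924) (25, 0.4595) (25, 13) (14.8755, 13)]  |A|=79.9045
5. ⊥bis P1·P4 via (17.825,7.355): [(17.5763, 6.5823) (25, 0.4595) (25, 13) (19.6416, 13)]  |A|=63.7426
6. ⊥bis P1·P5 via (19.9,8.265): [(18.1319, 6.1241) (25, 0.4595) (25, 13) (23.8105, 13)]  |A|=47.1542
7. ⊥bis P1·P6 via (13.395,4.375): [(18.1319, 6.1241) (25, 0.4595) (25, 13) (23.8105, 13)]  |A|=47.1542
8. ⊥bis P1·P7 via (20.385,5.12): [(19.756, 8.0907) (20.6041, 4.0851) (25, 0.4595) (25, 13) (23.8105, 13)]  |A|=43.0674
9. ⊥bis P1·P8 via (21.51,4.26): [(19.756, 8.0907) (20.2908, 5.5651) (25, 0.5242) (25, 13) (23.8105, 13)]  |A|=40.23
10. ⊥bis P1·P9 via (14.56,5.46): [(19.756, 8.0907) (20.2908, 5.5651) (25, 0.5242) (25, 13) (23.8105, 13)]  |A|=40.23
11. canonical 5-gon: [(19.756, 8.0907) (20.2908, 5.5651) (25, 0.5242) (25, 13) (23.8105, 13)]
12. shoelace: 40.23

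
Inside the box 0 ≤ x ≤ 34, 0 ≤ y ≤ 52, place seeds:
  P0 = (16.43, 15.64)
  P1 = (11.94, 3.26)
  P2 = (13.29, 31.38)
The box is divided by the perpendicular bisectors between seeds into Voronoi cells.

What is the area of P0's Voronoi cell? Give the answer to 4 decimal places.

1. box [0,34]×[0,52]: [(0, 0) (34, 0) (34, 52) (0, 52)]
2. ⊥bis P0·P1 via (14.185,9.45): [(0, 14.5946) (34, 2.2635) (34, 52) (0, 52)]  |A|=1481.4123
3. ⊥bis P0·P2 via (14.86,23.51): [(0, 20.5456) (0, 14.5946) (34, 2.2635) (34, 27.3283)]  |A|=527.2673
4. canonical 4-gon: [(0, 20.5456) (0, 14.5946) (34, 2.2635) (34, 27.3283)]
5. shoelace: 527.2673

Area of P0's cell: 527.2673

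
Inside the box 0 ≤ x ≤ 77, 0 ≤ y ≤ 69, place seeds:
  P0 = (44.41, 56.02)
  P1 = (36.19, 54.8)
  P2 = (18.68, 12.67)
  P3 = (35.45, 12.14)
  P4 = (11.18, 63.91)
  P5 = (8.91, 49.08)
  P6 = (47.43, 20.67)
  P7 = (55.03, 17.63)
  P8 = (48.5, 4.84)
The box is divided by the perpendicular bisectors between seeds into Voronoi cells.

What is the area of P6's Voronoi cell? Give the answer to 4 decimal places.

Area of P6's cell: 447.8387

1. box [0,77]×[0,69]: [(0, 0) (77, 0) (77, 69) (0, 69)]
2. ⊥bis P6·P0 via (45.92,38.345): [(0, 34.422) (0, 0) (77, 0) (77, 41.0002)]  |A|=2903.7546
3. ⊥bis P6·P1 via (41.81,37.735): [(42.8714, 38.0846) (0, 23.9658) (0, 0) (77, 0) (77, 41.0002)]  |A|=2679.6178
4. ⊥bis P6·P2 via (33.055,16.67): [(42.8714, 38.0846) (28.4204, 33.3254) (37.6936, 0) (77, 0) (77, 41.0002)]  |A|=1710.9812
5. ⊥bis P6·P3 via (41.44,16.405): [(42.8714, 38.0846) (29.2077, 33.5847) (53.1207, 0) (77, 0) (77, 41.0002)]  |A|=1437.6042
6. ⊥bis P6·P4 via (29.305,42.29): [(42.8714, 38.0846) (29.2077, 33.5847) (53.1207, 0) (77, 0) (77, 41.0002)]  |A|=1437.6042
7. ⊥bis P6·P5 via (28.17,34.875): [(42.8714, 38.0846) (29.2077, 33.5847) (53.1207, 0) (77, 0) (77, 41.0002)]  |A|=1437.6042
8. ⊥bis P6·P7 via (51.23,19.15): [(59.3675, 39.4938) (42.8714, 38.0846) (29.2077, 33.5847) (47.0054, 8.5886)]  |A|=457.0108
9. ⊥bis P6·P8 via (47.965,12.755): [(48.6916, 12.8041) (59.3675, 39.4938) (42.8714, 38.0846) (29.2077, 33.5847) (44.2192, 12.5018)]  |A|=447.8387
10. canonical 5-gon: [(48.6916, 12.8041) (59.3675, 39.4938) (42.8714, 38.0846) (29.2077, 33.5847) (44.2192, 12.5018)]
11. shoelace: 447.8387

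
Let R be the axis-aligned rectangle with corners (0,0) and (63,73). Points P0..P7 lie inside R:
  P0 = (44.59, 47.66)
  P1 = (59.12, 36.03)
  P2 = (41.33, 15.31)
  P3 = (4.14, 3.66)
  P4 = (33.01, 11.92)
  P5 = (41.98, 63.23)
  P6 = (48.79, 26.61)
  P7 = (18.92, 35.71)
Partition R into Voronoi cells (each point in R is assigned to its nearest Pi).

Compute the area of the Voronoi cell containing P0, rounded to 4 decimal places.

Area of P0's cell: 494.7160

1. box [0,63]×[0,73]: [(0, 0) (63, 0) (63, 73) (0, 73)]
2. ⊥bis P0·P1 via (51.855,41.845): [(0, 0) (18.3617, 0) (63, 55.7691) (63, 73) (0, 73)]  |A|=3354.2825
3. ⊥bis P0·P2 via (42.96,31.485): [(0, 35.8142) (43.5177, 31.4288) (63, 55.7691) (63, 73) (0, 73)]  |A|=2286.4627
4. ⊥bis P0·P3 via (24.365,25.66): [(0, 48.0592) (14.9594, 34.3067) (43.5177, 31.4288) (63, 55.7691) (63, 73) (0, 73)]  |A|=2194.8736
5. ⊥bis P0·P4 via (38.8,29.79): [(0, 48.0592) (9.571, 39.2604) (29.3292, 32.8586) (43.5177, 31.4288) (63, 55.7691) (63, 73) (0, 73)]  |A|=2163.1834
6. ⊥bis P0·P5 via (43.285,55.445): [(0, 48.1891) (0, 48.0592) (9.571, 39.2604) (29.3292, 32.8586) (43.5177, 31.4288) (63, 55.7691) (63, 58.7498)]  |A|=932.7606
7. ⊥bis P0·P6 via (46.69,37.135): [(0, 48.1891) (0, 48.0592) (9.571, 39.2604) (27.7773, 33.3614) (48.3502, 37.4662) (63, 55.7691) (63, 58.7498)]  |A|=878.1171
8. ⊥bis P0·P7 via (31.755,41.685): [(26.6477, 52.6561) (34.9624, 34.7951) (48.3502, 37.4662) (63, 55.7691) (63, 58.7498)]  |A|=494.716
9. canonical 5-gon: [(26.6477, 52.6561) (34.9624, 34.7951) (48.3502, 37.4662) (63, 55.7691) (63, 58.7498)]
10. shoelace: 494.716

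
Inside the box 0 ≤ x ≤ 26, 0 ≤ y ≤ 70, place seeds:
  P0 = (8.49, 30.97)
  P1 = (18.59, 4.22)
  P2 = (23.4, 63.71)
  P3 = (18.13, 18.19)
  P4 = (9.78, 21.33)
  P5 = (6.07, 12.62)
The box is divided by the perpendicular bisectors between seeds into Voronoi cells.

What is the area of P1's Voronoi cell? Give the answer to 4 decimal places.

Area of P1's cell: 175.0230

1. box [0,26]×[0,70]: [(0, 0) (26, 0) (26, 70) (0, 70)]
2. ⊥bis P1·P0 via (13.54,17.595): [(0, 12.4827) (0, 0) (26, 0) (26, 22.2995)]  |A|=452.1689
3. ⊥bis P1·P2 via (20.995,33.965): [(0, 12.4827) (0, 0) (26, 0) (26, 22.2995)]  |A|=452.1689
4. ⊥bis P1·P3 via (18.36,11.205): [(0, 10.6004) (0, 0) (26, 0) (26, 11.4566)]  |A|=286.7412
5. ⊥bis P1·P4 via (14.185,12.775): [(10.6423, 10.9509) (0, 5.4711) (0, 0) (26, 0) (26, 11.4566)]  |A|=259.447
6. ⊥bis P1·P5 via (12.33,8.42): [(14.1045, 11.0649) (6.6808, 0) (26, 0) (26, 11.4566)]  |A|=175.023
7. canonical 4-gon: [(14.1045, 11.0649) (6.6808, 0) (26, 0) (26, 11.4566)]
8. shoelace: 175.023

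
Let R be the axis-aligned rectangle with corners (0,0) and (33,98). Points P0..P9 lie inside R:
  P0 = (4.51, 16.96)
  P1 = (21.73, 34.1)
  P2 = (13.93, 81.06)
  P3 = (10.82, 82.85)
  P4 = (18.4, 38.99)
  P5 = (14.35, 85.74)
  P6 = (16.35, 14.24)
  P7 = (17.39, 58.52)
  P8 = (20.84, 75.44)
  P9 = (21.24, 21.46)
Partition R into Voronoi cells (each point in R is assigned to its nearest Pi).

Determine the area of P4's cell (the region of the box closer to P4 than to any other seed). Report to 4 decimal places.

Area of P4's cell: 422.8314

1. box [0,33]×[0,98]: [(0, 0) (33, 0) (33, 98) (0, 98)]
2. ⊥bis P4·P0 via (11.455,27.975): [(0, 35.1974) (33, 14.3908) (33, 98) (0, 98)]  |A|=2415.7944
3. ⊥bis P4·P1 via (20.065,36.545): [(0, 35.1974) (9.3911, 29.2763) (33, 45.3535) (33, 98) (0, 98)]  |A|=2050.2971
4. ⊥bis P4·P2 via (16.165,60.025): [(0, 58.3074) (0, 35.1974) (9.3911, 29.2763) (33, 45.3535) (33, 61.8137)]  |A|=798.2967
5. ⊥bis P4·P3 via (14.61,60.92): [(0, 58.3074) (0, 35.1974) (9.3911, 29.2763) (33, 45.3535) (33, 61.8137)]  |A|=798.2967
6. ⊥bis P4·P5 via (16.375,62.365): [(0, 58.3074) (0, 35.1974) (9.3911, 29.2763) (33, 45.3535) (33, 61.8137)]  |A|=798.2967
7. ⊥bis P4·P6 via (17.375,26.615): [(0, 58.3074) (0, 35.1974) (9.3911, 29.2763) (33, 45.3535) (33, 61.8137)]  |A|=798.2967
8. ⊥bis P4·P7 via (17.895,48.755): [(0, 47.8296) (0, 35.1974) (9.3911, 29.2763) (33, 45.3535) (33, 49.5362)]  |A|=422.8314
9. ⊥bis P4·P8 via (19.62,57.215): [(0, 47.8296) (0, 35.1974) (9.3911, 29.2763) (33, 45.3535) (33, 49.5362)]  |A|=422.8314
10. ⊥bis P4·P9 via (19.82,30.225): [(0, 47.8296) (0, 35.1974) (9.3911, 29.2763) (33, 45.3535) (33, 49.5362)]  |A|=422.8314
11. canonical 5-gon: [(0, 47.8296) (0, 35.1974) (9.3911, 29.2763) (33, 45.3535) (33, 49.5362)]
12. shoelace: 422.8314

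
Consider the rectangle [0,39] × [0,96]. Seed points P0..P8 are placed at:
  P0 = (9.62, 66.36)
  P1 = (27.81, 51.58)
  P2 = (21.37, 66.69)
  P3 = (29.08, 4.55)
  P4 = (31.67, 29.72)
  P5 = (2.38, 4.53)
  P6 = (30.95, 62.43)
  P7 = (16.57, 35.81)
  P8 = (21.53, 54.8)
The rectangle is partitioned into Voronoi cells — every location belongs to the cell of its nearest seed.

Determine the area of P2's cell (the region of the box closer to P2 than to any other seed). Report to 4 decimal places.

Area of P2's cell: 602.9661

1. box [0,39]×[0,96]: [(0, 0) (39, 0) (39, 96) (0, 96)]
2. ⊥bis P2·P0 via (15.495,66.525): [(17.3634, 0) (39, 0) (39, 96) (14.6672, 96)]  |A|=2206.5334
3. ⊥bis P2·P1 via (24.59,59.135): [(15.8077, 55.3919) (39, 65.2767) (39, 96) (14.6672, 96)]  |A|=850.3274
4. ⊥bis P2·P3 via (25.225,35.62): [(15.8077, 55.3919) (39, 65.2767) (39, 96) (14.6672, 96)]  |A|=850.3274
5. ⊥bis P2·P4 via (26.52,48.205): [(15.8077, 55.3919) (39, 65.2767) (39, 96) (14.6672, 96)]  |A|=850.3274
6. ⊥bis P2·P5 via (11.875,35.61): [(15.8077, 55.3919) (39, 65.2767) (39, 96) (14.6672, 96)]  |A|=850.3274
7. ⊥bis P2·P6 via (26.16,64.56): [(15.8077, 55.3919) (23.5506, 58.692) (39, 93.4349) (39, 96) (14.6672, 96)]  |A|=632.8139
8. ⊥bis P2·P7 via (18.97,51.25): [(15.8077, 55.3919) (23.5506, 58.692) (39, 93.4349) (39, 96) (14.6672, 96)]  |A|=632.8139
9. ⊥bis P2·P8 via (21.45,60.745): [(15.6595, 60.6671) (24.4817, 60.7858) (39, 93.4349) (39, 96) (14.6672, 96)]  |A|=602.9661
10. canonical 5-gon: [(15.6595, 60.6671) (24.4817, 60.7858) (39, 93.4349) (39, 96) (14.6672, 96)]
11. shoelace: 602.9661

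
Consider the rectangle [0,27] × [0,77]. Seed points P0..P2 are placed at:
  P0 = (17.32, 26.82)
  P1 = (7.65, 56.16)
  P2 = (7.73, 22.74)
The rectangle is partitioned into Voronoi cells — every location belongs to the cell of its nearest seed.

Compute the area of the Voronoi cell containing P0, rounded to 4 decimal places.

1. box [0,27]×[0,77]: [(0, 0) (27, 0) (27, 77) (0, 77)]
2. ⊥bis P0·P1 via (12.485,41.49): [(0, 37.3751) (0, 0) (27, 0) (27, 46.2739)]  |A|=1129.2623
3. ⊥bis P0·P2 via (12.525,24.78): [(6.2852, 39.4466) (23.0675, 0) (27, 0) (27, 46.2739)]  |A|=556.8402
4. canonical 4-gon: [(6.2852, 39.4466) (23.0675, 0) (27, 0) (27, 46.2739)]
5. shoelace: 556.8402

Area of P0's cell: 556.8402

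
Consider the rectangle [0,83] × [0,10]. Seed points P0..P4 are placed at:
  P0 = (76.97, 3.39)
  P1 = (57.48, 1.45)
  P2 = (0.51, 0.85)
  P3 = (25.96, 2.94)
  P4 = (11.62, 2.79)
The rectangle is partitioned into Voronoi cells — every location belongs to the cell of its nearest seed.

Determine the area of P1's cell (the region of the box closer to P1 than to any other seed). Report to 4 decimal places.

1. box [0,83]×[0,10]: [(0, 0) (83, 0) (83, 10) (0, 10)]
2. ⊥bis P1·P0 via (67.225,2.42): [(0, 0) (67.4659, 0) (66.4705, 10) (0, 10)]  |A|=669.6819
3. ⊥bis P1·P2 via (28.995,1.15): [(29.0071, 0) (67.4659, 0) (66.4705, 10) (28.9018, 10)]  |A|=380.1374
4. ⊥bis P1·P3 via (41.72,2.195): [(41.6162, 0) (67.4659, 0) (66.4705, 10) (42.089, 10)]  |A|=251.1559
5. ⊥bis P1·P4 via (34.55,2.12): [(41.6162, 0) (67.4659, 0) (66.4705, 10) (42.089, 10)]  |A|=251.1559
6. canonical 4-gon: [(41.6162, 0) (67.4659, 0) (66.4705, 10) (42.089, 10)]
7. shoelace: 251.1559

Area of P1's cell: 251.1559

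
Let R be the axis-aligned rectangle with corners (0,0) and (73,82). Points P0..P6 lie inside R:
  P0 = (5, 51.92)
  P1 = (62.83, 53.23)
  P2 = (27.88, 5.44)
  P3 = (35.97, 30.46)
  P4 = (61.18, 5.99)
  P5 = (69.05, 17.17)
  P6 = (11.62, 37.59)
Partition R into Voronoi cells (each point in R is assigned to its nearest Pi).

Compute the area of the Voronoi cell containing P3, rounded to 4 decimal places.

Area of P3's cell: 966.0105

1. box [0,73]×[0,82]: [(0, 0) (73, 0) (73, 82) (0, 82)]
2. ⊥bis P3·P0 via (20.485,41.19): [(0, 11.6271) (0, 0) (73, 0) (73, 82) (48.7634, 82)]  |A|=4270.1877
3. ⊥bis P3·P1 via (49.4,41.845): [(33.7396, 60.3184) (0, 11.6271) (0, 0) (73, 0) (73, 14.0059)]  |A|=2672.7056
4. ⊥bis P3·P2 via (31.925,17.95): [(33.7396, 60.3184) (9.423, 25.2258) (73, 4.6688) (73, 14.0059)]  |A|=1548.7691
5. ⊥bis P3·P4 via (48.575,18.225): [(59.7038, 29.6904) (33.7396, 60.3184) (9.423, 25.2258) (44.3945, 13.9181)]  |A|=1190.3074
6. ⊥bis P3·P5 via (52.51,23.815): [(51.4571, 21.1943) (56.4246, 33.5587) (33.7396, 60.3184) (9.423, 25.2258) (44.3945, 13.9181)]  |A|=1160.4265
7. ⊥bis P3·P6 via (23.795,34.025): [(51.4571, 21.1943) (56.4246, 33.5587) (33.7396, 60.3184) (29.8507, 54.7061) (20.1983, 21.7417) (44.3945, 13.9181)]  |A|=966.0105
8. canonical 6-gon: [(51.4571, 21.1943) (56.4246, 33.5587) (33.7396, 60.3184) (29.8507, 54.7061) (20.1983, 21.7417) (44.3945, 13.9181)]
9. shoelace: 966.0105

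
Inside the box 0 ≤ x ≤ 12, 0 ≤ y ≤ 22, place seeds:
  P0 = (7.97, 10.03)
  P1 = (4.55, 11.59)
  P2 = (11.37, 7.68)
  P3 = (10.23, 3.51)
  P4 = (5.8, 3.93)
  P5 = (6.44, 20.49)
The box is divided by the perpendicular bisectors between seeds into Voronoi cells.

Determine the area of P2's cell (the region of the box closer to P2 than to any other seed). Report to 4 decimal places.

1. box [0,12]×[0,22]: [(0, 0) (12, 0) (12, 22) (0, 22)]
2. ⊥bis P2·P0 via (9.67,8.855): [(3.5496, 0) (12, 0) (12, 12.2261)]  |A|=51.6574
3. ⊥bis P2·P1 via (7.96,9.635): [(3.5496, 0) (12, 0) (12, 12.2261)]  |A|=51.6574
4. ⊥bis P2·P3 via (10.8,5.595): [(7.9544, 6.3729) (12, 5.2669) (12, 12.2261)]  |A|=14.0768
5. ⊥bis P2·P4 via (8.585,5.805): [(8.0802, 6.5548) (8.2586, 6.2898) (12, 5.2669) (12, 12.2261)]  |A|=14.0439
6. ⊥bis P2·P5 via (8.905,14.085): [(8.0802, 6.5548) (8.2586, 6.2898) (12, 5.2669) (12, 12.2261)]  |A|=14.0439
7. canonical 4-gon: [(8.0802, 6.5548) (8.2586, 6.2898) (12, 5.2669) (12, 12.2261)]
8. shoelace: 14.0439

Area of P2's cell: 14.0439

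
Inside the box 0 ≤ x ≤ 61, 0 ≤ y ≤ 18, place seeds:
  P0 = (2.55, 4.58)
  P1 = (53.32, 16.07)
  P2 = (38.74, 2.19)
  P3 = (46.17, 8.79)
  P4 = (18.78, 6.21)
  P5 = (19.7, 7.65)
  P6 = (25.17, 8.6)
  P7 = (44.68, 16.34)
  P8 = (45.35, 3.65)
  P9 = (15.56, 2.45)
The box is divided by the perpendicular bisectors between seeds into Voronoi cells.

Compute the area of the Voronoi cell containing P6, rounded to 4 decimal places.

1. box [0,61]×[0,18]: [(0, 0) (61, 0) (61, 18) (0, 18)]
2. ⊥bis P6·P0 via (13.86,6.59): [(15.0312, 0) (61, 0) (61, 18) (11.8322, 18)]  |A|=856.2294
3. ⊥bis P6·P1 via (39.245,12.335): [(15.0312, 0) (42.5183, 0) (37.7417, 18) (11.8322, 18)]  |A|=480.5693
4. ⊥bis P6·P2 via (31.955,5.395): [(15.0312, 0) (29.4066, 0) (37.8019, 17.773) (37.7417, 18) (11.8322, 18)]  |A|=364.0522
5. ⊥bis P6·P3 via (35.67,8.695): [(15.0312, 0) (29.4066, 0) (35.6295, 13.1739) (35.5858, 18) (11.8322, 18)]  |A|=358.4649
6. ⊥bis P6·P4 via (21.975,7.405): [(24.7446, 0) (29.4066, 0) (35.6295, 13.1739) (35.5858, 18) (18.0122, 18)]  |A|=215.4236
7. ⊥bis P6·P5 via (22.435,8.125): [(23.0672, 4.4848) (24.7446, 0) (29.4066, 0) (35.6295, 13.1739) (35.5858, 18) (20.72, 18)]  |A|=197.1259
8. ⊥bis P6·P7 via (34.925,12.47): [(23.0672, 4.4848) (24.7446, 0) (29.4066, 0) (35.0948, 12.042) (32.7311, 18) (20.72, 18)]  |A|=187.3069
9. ⊥bis P6·P8 via (35.26,6.125): [(23.0672, 4.4848) (24.7446, 0) (29.4066, 0) (35.0948, 12.042) (32.7311, 18) (20.72, 18)]  |A|=187.3069
10. ⊥bis P6·P9 via (20.365,5.525): [(23.0672, 4.4848) (24.7446, 0) (29.4066, 0) (35.0948, 12.042) (32.7311, 18) (20.72, 18)]  |A|=187.3069
11. canonical 6-gon: [(23.0672, 4.4848) (24.7446, 0) (29.4066, 0) (35.0948, 12.042) (32.7311, 18) (20.72, 18)]
12. shoelace: 187.3069

Area of P6's cell: 187.3069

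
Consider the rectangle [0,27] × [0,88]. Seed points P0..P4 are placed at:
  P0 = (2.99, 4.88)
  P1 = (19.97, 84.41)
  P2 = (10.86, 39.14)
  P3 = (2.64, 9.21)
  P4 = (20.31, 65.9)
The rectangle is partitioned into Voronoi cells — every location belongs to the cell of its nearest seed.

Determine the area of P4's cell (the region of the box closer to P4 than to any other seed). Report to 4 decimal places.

1. box [0,27]×[0,88]: [(0, 0) (27, 0) (27, 88) (0, 88)]
2. ⊥bis P4·P0 via (11.65,35.39): [(0, 38.6968) (27, 31.033) (27, 88) (0, 88)]  |A|=1434.6479
3. ⊥bis P4·P1 via (20.14,75.155): [(0, 74.7851) (0, 38.6968) (27, 31.033) (27, 75.281)]  |A|=1084.5398
4. ⊥bis P4·P2 via (15.585,52.52): [(0, 74.7851) (0, 58.0237) (27, 48.4889) (27, 75.281)]  |A|=587.9719
5. ⊥bis P4·P3 via (11.475,37.555): [(0, 74.7851) (0, 58.0237) (27, 48.4889) (27, 75.281)]  |A|=587.9719
6. canonical 4-gon: [(0, 74.7851) (0, 58.0237) (27, 48.4889) (27, 75.281)]
7. shoelace: 587.9719

Area of P4's cell: 587.9719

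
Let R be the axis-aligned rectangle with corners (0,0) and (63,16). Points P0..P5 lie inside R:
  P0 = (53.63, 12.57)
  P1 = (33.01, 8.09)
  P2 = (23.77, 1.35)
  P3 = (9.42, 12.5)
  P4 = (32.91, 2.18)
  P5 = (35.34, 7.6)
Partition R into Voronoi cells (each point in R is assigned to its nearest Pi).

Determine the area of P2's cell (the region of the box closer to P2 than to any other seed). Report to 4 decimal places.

Area of P2's cell: 132.4086

1. box [0,63]×[0,16]: [(0, 0) (63, 0) (63, 16) (0, 16)]
2. ⊥bis P2·P0 via (38.7,6.96): [(0, 0) (41.3152, 0) (35.3032, 16) (0, 16)]  |A|=612.9475
3. ⊥bis P2·P1 via (28.39,4.72): [(0, 0) (31.8329, 0) (20.1619, 16) (0, 16)]  |A|=415.9591
4. ⊥bis P2·P3 via (16.595,6.925): [(11.2143, 0) (31.8329, 0) (21.8491, 13.687)]  |A|=141.1043
5. ⊥bis P2·P4 via (28.34,1.765): [(11.2143, 0) (28.5003, 0) (28.0264, 5.2185) (21.8491, 13.687)]  |A|=132.4086
6. ⊥bis P2·P5 via (29.555,4.475): [(11.2143, 0) (28.5003, 0) (28.0264, 5.2185) (21.8491, 13.687)]  |A|=132.4086
7. canonical 4-gon: [(11.2143, 0) (28.5003, 0) (28.0264, 5.2185) (21.8491, 13.687)]
8. shoelace: 132.4086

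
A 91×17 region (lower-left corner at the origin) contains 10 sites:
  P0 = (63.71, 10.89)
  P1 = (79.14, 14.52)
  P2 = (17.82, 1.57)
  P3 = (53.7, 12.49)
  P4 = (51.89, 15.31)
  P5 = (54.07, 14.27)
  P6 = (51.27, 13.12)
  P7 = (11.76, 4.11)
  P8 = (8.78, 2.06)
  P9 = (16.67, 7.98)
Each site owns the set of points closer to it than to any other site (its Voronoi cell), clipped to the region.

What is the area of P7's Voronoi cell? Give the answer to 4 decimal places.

1. box [0,91]×[0,17]: [(0, 0) (91, 0) (91, 17) (0, 17)]
2. ⊥bis P7·P0 via (37.735,7.5): [(0, 0) (38.7138, 0) (36.4952, 17) (0, 17)]  |A|=639.2763
3. ⊥bis P7·P1 via (45.45,9.315): [(0, 0) (38.7138, 0) (36.4952, 17) (0, 17)]  |A|=639.2763
4. ⊥bis P7·P2 via (14.79,2.84): [(0, 0) (13.5996, 0) (20.725, 17) (0, 17)]  |A|=291.7598
5. ⊥bis P7·P3 via (32.73,8.3): [(0, 0) (13.5996, 0) (20.725, 17) (0, 17)]  |A|=291.7598
6. ⊥bis P7·P4 via (31.825,9.71): [(0, 0) (13.5996, 0) (20.725, 17) (0, 17)]  |A|=291.7598
7. ⊥bis P7·P5 via (32.915,9.19): [(0, 0) (13.5996, 0) (20.725, 17) (0, 17)]  |A|=291.7598
8. ⊥bis P7·P6 via (31.515,8.615): [(0, 0) (13.5996, 0) (20.725, 17) (0, 17)]  |A|=291.7598
9. ⊥bis P7·P8 via (10.27,3.085): [(12.3922, 0) (13.5996, 0) (20.725, 17) (0.6976, 17)]  |A|=180.4963
10. ⊥bis P7·P9 via (14.215,6.045): [(12.3922, 0) (13.5996, 0) (15.4674, 4.4561) (5.5804, 17) (0.6976, 17)]  |A|=85.5097
11. canonical 5-gon: [(12.3922, 0) (13.5996, 0) (15.4674, 4.4561) (5.5804, 17) (0.6976, 17)]
12. shoelace: 85.5097

Area of P7's cell: 85.5097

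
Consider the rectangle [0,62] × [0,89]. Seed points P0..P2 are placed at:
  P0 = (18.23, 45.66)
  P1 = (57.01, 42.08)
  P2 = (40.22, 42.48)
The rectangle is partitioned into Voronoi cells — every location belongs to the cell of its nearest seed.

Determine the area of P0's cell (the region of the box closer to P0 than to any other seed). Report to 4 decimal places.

Area of P0's cell: 2606.5593

1. box [0,62]×[0,89]: [(0, 0) (62, 0) (62, 89) (0, 89)]
2. ⊥bis P0·P1 via (37.62,43.87): [(0, 0) (33.5701, 0) (41.7862, 89) (0, 89)]  |A|=3353.3561
3. ⊥bis P0·P2 via (29.225,44.07): [(0, 0) (22.852, 0) (35.7224, 89) (0, 89)]  |A|=2606.5593
4. canonical 4-gon: [(0, 0) (22.852, 0) (35.7224, 89) (0, 89)]
5. shoelace: 2606.5593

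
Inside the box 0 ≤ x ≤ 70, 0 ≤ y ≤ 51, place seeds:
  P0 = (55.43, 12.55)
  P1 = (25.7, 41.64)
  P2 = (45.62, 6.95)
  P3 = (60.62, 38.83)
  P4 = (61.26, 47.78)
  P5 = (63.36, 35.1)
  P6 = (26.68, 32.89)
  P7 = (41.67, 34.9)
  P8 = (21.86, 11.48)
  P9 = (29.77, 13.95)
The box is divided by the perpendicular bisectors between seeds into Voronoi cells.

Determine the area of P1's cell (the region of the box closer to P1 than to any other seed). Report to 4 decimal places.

1. box [0,70]×[0,51]: [(0, 0) (70, 0) (70, 51) (0, 51)]
2. ⊥bis P1·P0 via (40.565,27.095): [(0, 0) (14.0533, 0) (63.9554, 51) (0, 51)]  |A|=1989.2211
3. ⊥bis P1·P2 via (35.66,24.295): [(0, 3.818) (40.6021, 27.1329) (63.9554, 51) (0, 51)]  |A|=1721.059
4. ⊥bis P1·P3 via (43.16,40.235): [(0, 3.818) (40.6021, 27.1329) (42.2404, 28.8073) (44.0263, 51) (0, 51)]  |A|=1499.918
5. ⊥bis P1·P4 via (43.48,44.71): [(0, 3.818) (40.6021, 27.1329) (42.2404, 28.8073) (43.5074, 44.5516) (42.3939, 51) (0, 51)]  |A|=1494.6551
6. ⊥bis P1·P5 via (44.53,38.37): [(0, 3.818) (40.6021, 27.1329) (42.2404, 28.8073) (43.5074, 44.5516) (42.3939, 51) (0, 51)]  |A|=1494.6551
7. ⊥bis P1·P6 via (26.19,37.265): [(0, 34.3317) (43.0732, 39.1559) (43.5074, 44.5516) (42.3939, 51) (0, 51)]  |A|=614.4402
8. ⊥bis P1·P7 via (33.685,38.27): [(0, 34.3317) (33.6117, 38.0962) (39.0576, 51) (0, 51)]  |A|=532.1194
9. ⊥bis P1·P8 via (23.78,26.56): [(0, 34.3317) (33.6117, 38.0962) (39.0576, 51) (0, 51)]  |A|=532.1194
10. ⊥bis P1·P9 via (27.735,27.795): [(0, 34.3317) (33.6117, 38.0962) (39.0576, 51) (0, 51)]  |A|=532.1194
11. canonical 4-gon: [(0, 34.3317) (33.6117, 38.0962) (39.0576, 51) (0, 51)]
12. shoelace: 532.1194

Area of P1's cell: 532.1194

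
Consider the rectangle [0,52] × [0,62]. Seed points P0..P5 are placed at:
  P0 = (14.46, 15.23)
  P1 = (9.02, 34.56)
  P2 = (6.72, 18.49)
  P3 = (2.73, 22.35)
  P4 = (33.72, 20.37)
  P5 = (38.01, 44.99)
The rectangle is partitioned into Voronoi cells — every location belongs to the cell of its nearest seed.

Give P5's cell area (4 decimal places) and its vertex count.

Area of P5's cell: 928.7408 (4 vertices)

1. box [0,52]×[0,62]: [(0, 0) (52, 0) (52, 62) (0, 62)]
2. ⊥bis P5·P0 via (26.235,30.11): [(0, 50.8706) (52, 9.7214) (52, 62) (0, 62)]  |A|=1648.6099
3. ⊥bis P5·P1 via (23.515,39.775): [(27.2937, 29.2722) (52, 9.7214) (52, 62) (15.5189, 62)]  |A|=1242.7787
4. ⊥bis P5·P2 via (22.365,31.74): [(27.2937, 29.2722) (52, 9.7214) (52, 62) (15.5189, 62)]  |A|=1242.7787
5. ⊥bis P5·P3 via (20.37,33.67): [(27.2937, 29.2722) (52, 9.7214) (52, 62) (15.5189, 62)]  |A|=1242.7787
6. ⊥bis P5·P4 via (35.865,32.68): [(25.4123, 34.5014) (52, 29.8685) (52, 62) (15.5189, 62)]  |A|=928.7408
7. canonical 4-gon: [(25.4123, 34.5014) (52, 29.8685) (52, 62) (15.5189, 62)]
8. shoelace: 928.7408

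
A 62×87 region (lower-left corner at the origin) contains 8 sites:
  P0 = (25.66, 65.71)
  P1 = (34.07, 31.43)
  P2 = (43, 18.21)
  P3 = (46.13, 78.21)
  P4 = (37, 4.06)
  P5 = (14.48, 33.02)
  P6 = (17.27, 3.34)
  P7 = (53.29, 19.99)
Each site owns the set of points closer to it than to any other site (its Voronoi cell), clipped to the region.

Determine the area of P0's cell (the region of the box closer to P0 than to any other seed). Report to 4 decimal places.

Area of P0's cell: 1351.6274

1. box [0,62]×[0,87]: [(0, 0) (62, 0) (62, 87) (0, 87)]
2. ⊥bis P0·P1 via (29.865,48.57): [(0, 41.2431) (62, 56.4538) (62, 87) (0, 87)]  |A|=2365.3959
3. ⊥bis P0·P2 via (34.33,41.96): [(0, 41.2431) (62, 56.4538) (62, 87) (0, 87)]  |A|=2365.3959
4. ⊥bis P0·P3 via (35.895,71.96): [(0, 41.2431) (47.5314, 52.9042) (26.7108, 87) (0, 87)]  |A|=1542.8089
5. ⊥bis P0·P4 via (31.33,34.885): [(0, 41.2431) (47.5314, 52.9042) (26.7108, 87) (0, 87)]  |A|=1542.8089
6. ⊥bis P0·P5 via (20.07,49.365): [(0, 56.229) (25.515, 47.5028) (47.5314, 52.9042) (26.7108, 87) (0, 87)]  |A|=1351.6274
7. ⊥bis P0·P6 via (21.465,34.525): [(0, 56.229) (25.515, 47.5028) (47.5314, 52.9042) (26.7108, 87) (0, 87)]  |A|=1351.6274
8. ⊥bis P0·P7 via (39.475,42.85): [(0, 56.229) (25.515, 47.5028) (47.5314, 52.9042) (26.7108, 87) (0, 87)]  |A|=1351.6274
9. canonical 5-gon: [(0, 56.229) (25.515, 47.5028) (47.5314, 52.9042) (26.7108, 87) (0, 87)]
10. shoelace: 1351.6274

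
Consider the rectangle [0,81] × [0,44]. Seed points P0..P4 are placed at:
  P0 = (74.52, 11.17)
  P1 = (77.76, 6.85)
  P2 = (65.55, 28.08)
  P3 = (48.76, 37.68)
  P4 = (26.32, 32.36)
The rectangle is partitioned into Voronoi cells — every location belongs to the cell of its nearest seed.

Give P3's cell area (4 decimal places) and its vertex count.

1. box [0,81]×[0,44]: [(0, 0) (81, 0) (81, 44) (0, 44)]
2. ⊥bis P3·P0 via (61.64,24.425): [(0, 0) (36.5039, 0) (81, 43.2373) (81, 44) (0, 44)]  |A|=2602.0541
3. ⊥bis P3·P1 via (63.26,22.265): [(0, 0) (36.5039, 0) (81, 43.2373) (81, 44) (0, 44)]  |A|=2602.0541
4. ⊥bis P3·P2 via (57.155,32.88): [(0, 0) (36.5039, 0) (40.6698, 4.0481) (63.5131, 44) (0, 44)]  |A|=2237.3555
5. ⊥bis P3·P4 via (37.54,35.02): [(43.6479, 9.2566) (63.5131, 44) (35.4111, 44)]  |A|=488.1794
6. canonical 3-gon: [(43.6479, 9.2566) (63.5131, 44) (35.4111, 44)]
7. shoelace: 488.1794

Area of P3's cell: 488.1794 (3 vertices)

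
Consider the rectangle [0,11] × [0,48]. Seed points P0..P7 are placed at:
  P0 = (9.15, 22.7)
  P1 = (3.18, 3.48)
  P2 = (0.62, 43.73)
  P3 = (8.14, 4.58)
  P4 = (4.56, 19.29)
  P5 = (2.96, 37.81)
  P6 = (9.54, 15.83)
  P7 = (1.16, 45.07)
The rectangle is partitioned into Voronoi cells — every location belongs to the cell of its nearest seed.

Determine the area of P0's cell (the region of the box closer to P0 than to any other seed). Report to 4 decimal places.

Area of P0's cell: 75.4601

1. box [0,11]×[0,48]: [(0, 0) (11, 0) (11, 48) (0, 48)]
2. ⊥bis P0·P1 via (6.165,13.09): [(0, 15.0049) (11, 11.5882) (11, 48) (0, 48)]  |A|=381.7379
3. ⊥bis P0·P2 via (4.885,33.215): [(0, 31.2336) (0, 15.0049) (11, 11.5882) (11, 35.6953)]  |A|=221.8468
4. ⊥bis P0·P3 via (8.645,13.64): [(0, 31.2336) (0, 15.0049) (3.4647, 13.9287) (11, 13.5087) (11, 35.6953)]  |A|=214.6109
5. ⊥bis P0·P4 via (6.855,20.995): [(0, 31.2336) (0, 30.2221) (11, 15.4157) (11, 35.6953)]  |A|=117.1012
6. ⊥bis P0·P5 via (6.055,30.255): [(1.3941, 28.3456) (11, 15.4157) (11, 32.2808)]  |A|=81.0024
7. ⊥bis P0·P6 via (9.345,19.265): [(1.3941, 28.3456) (8.189, 19.1994) (11, 19.359) (11, 32.2808)]  |A|=75.4601
8. ⊥bis P0·P7 via (5.155,33.885): [(1.3941, 28.3456) (8.189, 19.1994) (11, 19.359) (11, 32.2808)]  |A|=75.4601
9. canonical 4-gon: [(1.3941, 28.3456) (8.189, 19.1994) (11, 19.359) (11, 32.2808)]
10. shoelace: 75.4601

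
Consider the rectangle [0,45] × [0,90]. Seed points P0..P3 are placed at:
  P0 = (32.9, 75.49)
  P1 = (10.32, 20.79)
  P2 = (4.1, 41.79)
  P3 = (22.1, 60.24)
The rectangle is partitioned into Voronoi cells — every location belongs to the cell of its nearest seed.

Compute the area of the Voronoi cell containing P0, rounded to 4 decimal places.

Area of P0's cell: 836.7307

1. box [0,45]×[0,90]: [(0, 0) (45, 0) (45, 90) (0, 90)]
2. ⊥bis P0·P1 via (21.61,48.14): [(0, 57.0605) (45, 38.4847) (45, 90) (0, 90)]  |A|=1900.2325
3. ⊥bis P0·P2 via (18.5,58.64): [(0, 74.4501) (39.3605, 40.8127) (45, 38.4847) (45, 90) (0, 90)]  |A|=1558.0023
4. ⊥bis P0·P3 via (27.5,67.865): [(0, 87.3404) (45, 55.4716) (45, 90) (0, 90)]  |A|=836.7307
5. canonical 4-gon: [(0, 87.3404) (45, 55.4716) (45, 90) (0, 90)]
6. shoelace: 836.7307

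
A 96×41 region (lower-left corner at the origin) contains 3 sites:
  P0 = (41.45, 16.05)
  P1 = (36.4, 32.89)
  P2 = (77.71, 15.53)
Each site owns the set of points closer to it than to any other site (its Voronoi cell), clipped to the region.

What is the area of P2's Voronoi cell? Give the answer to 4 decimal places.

Area of P2's cell: 1469.0380

1. box [0,96]×[0,41]: [(0, 0) (96, 0) (96, 41) (0, 41)]
2. ⊥bis P2·P0 via (59.58,15.79): [(59.3536, 0) (96, 0) (96, 41) (59.9415, 41)]  |A|=1490.4506
3. ⊥bis P2·P1 via (57.055,24.21): [(59.7942, 30.7283) (59.3536, 0) (96, 0) (96, 41) (64.1108, 41)]  |A|=1469.038
4. canonical 5-gon: [(59.7942, 30.7283) (59.3536, 0) (96, 0) (96, 41) (64.1108, 41)]
5. shoelace: 1469.038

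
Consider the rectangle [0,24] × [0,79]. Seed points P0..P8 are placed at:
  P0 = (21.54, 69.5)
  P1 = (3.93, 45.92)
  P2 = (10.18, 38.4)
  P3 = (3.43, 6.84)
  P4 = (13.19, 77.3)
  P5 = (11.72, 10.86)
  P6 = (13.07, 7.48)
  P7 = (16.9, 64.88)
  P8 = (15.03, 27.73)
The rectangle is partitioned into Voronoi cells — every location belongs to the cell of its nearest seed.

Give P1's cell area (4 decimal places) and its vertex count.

1. box [0,24]×[0,79]: [(0, 0) (24, 0) (24, 79) (0, 79)]
2. ⊥bis P1·P0 via (12.735,57.71): [(0, 67.2207) (0, 0) (24, 0) (24, 49.2971)]  |A|=1398.2139
3. ⊥bis P1·P2 via (7.055,42.16): [(19.5979, 52.5846) (0, 67.2207) (0, 36.2965)]  |A|=303.0258
4. ⊥bis P1·P3 via (3.68,26.38): [(19.5979, 52.5846) (0, 67.2207) (0, 36.2965)]  |A|=303.0258
5. ⊥bis P1·P4 via (8.56,61.61): [(19.5979, 52.5846) (6.8288, 62.1209) (0, 64.136) (0, 36.2965)]  |A|=292.4932
6. ⊥bis P1·P5 via (7.825,28.39): [(19.5979, 52.5846) (6.8288, 62.1209) (0, 64.136) (0, 36.2965)]  |A|=292.4932
7. ⊥bis P1·P6 via (8.5,26.7): [(19.5979, 52.5846) (6.8288, 62.1209) (0, 64.136) (0, 36.2965)]  |A|=292.4932
8. ⊥bis P1·P7 via (10.415,55.4): [(17.3101, 50.6832) (0, 62.5246) (0, 36.2965)]  |A|=227.0064
9. ⊥bis P1·P8 via (9.48,36.825): [(17.3101, 50.6832) (0, 62.5246) (0, 36.2965)]  |A|=227.0064
10. canonical 3-gon: [(17.3101, 50.6832) (0, 62.5246) (0, 36.2965)]
11. shoelace: 227.0064

Area of P1's cell: 227.0064 (3 vertices)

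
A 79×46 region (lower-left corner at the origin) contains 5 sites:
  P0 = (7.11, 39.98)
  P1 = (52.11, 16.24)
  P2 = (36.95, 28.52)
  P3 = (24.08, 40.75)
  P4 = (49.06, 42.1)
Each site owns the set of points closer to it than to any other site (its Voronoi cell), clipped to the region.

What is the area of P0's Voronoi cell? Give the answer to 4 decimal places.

1. box [0,79]×[0,46]: [(0, 0) (79, 0) (79, 46) (0, 46)]
2. ⊥bis P0·P1 via (29.61,28.11): [(0, 0) (14.7804, 0) (39.048, 46) (0, 46)]  |A|=1238.0528
3. ⊥bis P0·P2 via (22.03,34.25): [(0, 0) (8.8763, 0) (26.5426, 46) (0, 46)]  |A|=814.635
4. ⊥bis P0·P3 via (15.595,40.365): [(0, 0) (8.8763, 0) (16.5231, 19.9109) (15.3393, 46) (0, 46)]  |A|=668.4936
5. ⊥bis P0·P4 via (28.085,41.04): [(0, 0) (8.8763, 0) (16.5231, 19.9109) (15.3393, 46) (0, 46)]  |A|=668.4936
6. canonical 5-gon: [(0, 0) (8.8763, 0) (16.5231, 19.9109) (15.3393, 46) (0, 46)]
7. shoelace: 668.4936

Area of P0's cell: 668.4936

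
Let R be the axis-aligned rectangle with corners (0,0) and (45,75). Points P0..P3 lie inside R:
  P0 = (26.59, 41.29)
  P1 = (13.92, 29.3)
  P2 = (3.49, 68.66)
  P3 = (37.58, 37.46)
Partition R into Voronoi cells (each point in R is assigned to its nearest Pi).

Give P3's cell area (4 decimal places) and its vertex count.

Area of P3's cell: 760.0640 (5 vertices)

1. box [0,45]×[0,75]: [(0, 0) (45, 0) (45, 75) (0, 75)]
2. ⊥bis P3·P0 via (32.085,39.375): [(18.3629, 0) (45, 0) (45, 75) (44.5003, 75)]  |A|=1017.6326
3. ⊥bis P3·P1 via (25.75,33.38): [(27.8618, 27.2568) (37.2623, 0) (45, 0) (45, 75) (44.5003, 75)]  |A|=760.064
4. ⊥bis P3·P2 via (20.535,53.06): [(27.8618, 27.2568) (37.2623, 0) (45, 0) (45, 75) (44.5003, 75)]  |A|=760.064
5. canonical 5-gon: [(27.8618, 27.2568) (37.2623, 0) (45, 0) (45, 75) (44.5003, 75)]
6. shoelace: 760.064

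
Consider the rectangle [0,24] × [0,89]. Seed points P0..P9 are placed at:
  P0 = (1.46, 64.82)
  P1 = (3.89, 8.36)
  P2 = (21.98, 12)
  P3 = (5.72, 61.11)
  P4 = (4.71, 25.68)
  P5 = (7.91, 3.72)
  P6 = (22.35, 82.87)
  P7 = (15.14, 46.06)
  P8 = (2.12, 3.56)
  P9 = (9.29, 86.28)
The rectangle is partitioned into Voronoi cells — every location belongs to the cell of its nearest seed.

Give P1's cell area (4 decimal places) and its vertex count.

Area of P1's cell: 115.2054 (5 vertices)

1. box [0,24]×[0,89]: [(0, 0) (24, 0) (24, 89) (0, 89)]
2. ⊥bis P1·P0 via (2.675,36.59): [(0, 36.4749) (0, 0) (24, 0) (24, 37.5078)]  |A|=887.7922
3. ⊥bis P1·P2 via (12.935,10.18): [(7.5784, 36.801) (0, 36.4749) (0, 0) (14.9834, 0)]  |A|=413.9129
4. ⊥bis P1·P3 via (4.805,34.735): [(8.0166, 34.6236) (0, 34.9017) (0, 0) (14.9834, 0)]  |A|=399.2849
5. ⊥bis P1·P4 via (4.3,17.02): [(11.6285, 16.673) (0, 17.2236) (0, 0) (14.9834, 0)]  |A|=225.0514
6. ⊥bis P1·P5 via (5.9,6.04): [(12.6, 11.8448) (11.6285, 16.673) (0, 17.2236) (0, 0.9284)]  |A|=130.4654
7. ⊥bis P1·P6 via (13.12,45.615): [(12.6, 11.8448) (11.6285, 16.673) (0, 17.2236) (0, 0.9284)]  |A|=130.4654
8. ⊥bis P1·P7 via (9.515,27.21): [(12.6, 11.8448) (11.6285, 16.673) (0, 17.2236) (0, 0.9284)]  |A|=130.4654
9. ⊥bis P1·P8 via (3.005,5.96): [(4.9709, 5.2351) (12.6, 11.8448) (11.6285, 16.673) (0, 17.2236) (0, 7.0681)]  |A|=115.2054
10. ⊥bis P1·P9 via (6.59,47.32): [(4.9709, 5.2351) (12.6, 11.8448) (11.6285, 16.673) (0, 17.2236) (0, 7.0681)]  |A|=115.2054
11. canonical 5-gon: [(4.9709, 5.2351) (12.6, 11.8448) (11.6285, 16.673) (0, 17.2236) (0, 7.0681)]
12. shoelace: 115.2054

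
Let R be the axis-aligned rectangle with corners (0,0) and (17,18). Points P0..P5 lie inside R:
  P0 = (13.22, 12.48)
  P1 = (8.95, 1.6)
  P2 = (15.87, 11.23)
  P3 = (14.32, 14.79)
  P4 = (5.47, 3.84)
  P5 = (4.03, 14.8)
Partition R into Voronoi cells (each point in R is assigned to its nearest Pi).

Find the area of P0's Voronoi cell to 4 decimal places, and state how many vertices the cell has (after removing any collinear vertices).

1. box [0,17]×[0,18]: [(0, 0) (17, 0) (17, 18) (0, 18)]
2. ⊥bis P0·P1 via (11.085,7.04): [(0, 11.3905) (17, 4.7186) (17, 18) (0, 18)]  |A|=169.0732
3. ⊥bis P0·P2 via (14.545,11.855): [(0, 11.3905) (12.0881, 6.6463) (17, 17.0596) (17, 18) (0, 18)]  |A|=138.7641
4. ⊥bis P0·P3 via (13.77,13.635): [(0, 11.3905) (12.0881, 6.6463) (15.0885, 13.0072) (4.6035, 18) (0, 18)]  |A|=106.9185
5. ⊥bis P0·P4 via (9.345,8.16): [(0, 16.5424) (10.2114, 7.3829) (12.0881, 6.6463) (15.0885, 13.0072) (4.6035, 18) (0, 18)]  |A|=80.6143
6. ⊥bis P0·P5 via (8.625,13.64): [(7.6299, 9.6984) (10.2114, 7.3829) (12.0881, 6.6463) (15.0885, 13.0072) (9.176, 15.8226)]  |A|=40.2606
7. canonical 5-gon: [(7.6299, 9.6984) (10.2114, 7.3829) (12.0881, 6.6463) (15.0885, 13.0072) (9.176, 15.8226)]
8. shoelace: 40.2606

Area of P0's cell: 40.2606 (5 vertices)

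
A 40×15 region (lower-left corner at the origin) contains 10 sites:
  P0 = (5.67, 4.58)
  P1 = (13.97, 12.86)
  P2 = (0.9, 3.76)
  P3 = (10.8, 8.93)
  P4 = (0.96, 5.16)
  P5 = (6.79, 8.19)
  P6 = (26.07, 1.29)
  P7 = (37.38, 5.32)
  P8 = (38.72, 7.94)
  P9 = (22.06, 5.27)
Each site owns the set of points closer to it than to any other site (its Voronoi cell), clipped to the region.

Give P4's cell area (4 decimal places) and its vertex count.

Area of P4's cell: 21.9876 (4 vertices)

1. box [0,40]×[0,15]: [(0, 0) (40, 0) (40, 15) (0, 15)]
2. ⊥bis P4·P0 via (3.315,4.87): [(0, 0) (2.7153, 0) (4.5624, 15) (0, 15)]  |A|=54.583
3. ⊥bis P4·P1 via (7.465,9.01): [(0, 0) (2.7153, 0) (4.4518, 14.1012) (3.9198, 15) (0, 15)]  |A|=54.2942
4. ⊥bis P4·P2 via (0.93,4.46): [(0, 4.4999) (3.2523, 4.3605) (4.4518, 14.1012) (3.9198, 15) (0, 15)]  |A|=41.0568
5. ⊥bis P4·P3 via (5.88,7.045): [(0, 4.4999) (3.2523, 4.3605) (4.1416, 11.5824) (2.8322, 15) (0, 15)]  |A|=38.389
6. ⊥bis P4·P5 via (3.875,6.675): [(0, 14.1309) (0, 4.4999) (3.2523, 4.3605) (3.602, 7.2003)]  |A|=21.9876
7. ⊥bis P4·P6 via (13.515,3.225): [(0, 14.1309) (0, 4.4999) (3.2523, 4.3605) (3.602, 7.2003)]  |A|=21.9876
8. ⊥bis P4·P7 via (19.17,5.24): [(0, 14.1309) (0, 4.4999) (3.2523, 4.3605) (3.602, 7.2003)]  |A|=21.9876
9. ⊥bis P4·P8 via (19.84,6.55): [(0, 14.1309) (0, 4.4999) (3.2523, 4.3605) (3.602, 7.2003)]  |A|=21.9876
10. ⊥bis P4·P9 via (11.51,5.215): [(0, 14.1309) (0, 4.4999) (3.2523, 4.3605) (3.602, 7.2003)]  |A|=21.9876
11. canonical 4-gon: [(0, 14.1309) (0, 4.4999) (3.2523, 4.3605) (3.602, 7.2003)]
12. shoelace: 21.9876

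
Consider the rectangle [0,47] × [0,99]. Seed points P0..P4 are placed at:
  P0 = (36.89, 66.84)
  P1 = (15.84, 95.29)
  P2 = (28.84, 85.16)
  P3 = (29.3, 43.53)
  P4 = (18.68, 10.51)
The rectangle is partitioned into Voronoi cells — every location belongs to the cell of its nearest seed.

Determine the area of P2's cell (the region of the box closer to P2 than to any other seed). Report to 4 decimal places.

Area of P2's cell: 723.4400

1. box [0,47]×[0,99]: [(0, 0) (47, 0) (47, 99) (0, 99)]
2. ⊥bis P2·P0 via (32.865,76): [(0, 61.5588) (47, 82.2111) (47, 99) (0, 99)]  |A|=1274.4087
3. ⊥bis P2·P1 via (22.34,90.225): [(0.0036, 61.5604) (47, 82.2111) (47, 99) (29.1778, 99)]  |A|=728.1385
4. ⊥bis P2·P3 via (29.07,64.345): [(1.9399, 64.0452) (5.7545, 64.0874) (47, 82.2111) (47, 99) (29.1778, 99)]  |A|=723.44
5. ⊥bis P2·P4 via (23.76,47.835): [(1.9399, 64.0452) (5.7545, 64.0874) (47, 82.2111) (47, 99) (29.1778, 99)]  |A|=723.44
6. canonical 5-gon: [(1.9399, 64.0452) (5.7545, 64.0874) (47, 82.2111) (47, 99) (29.1778, 99)]
7. shoelace: 723.44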